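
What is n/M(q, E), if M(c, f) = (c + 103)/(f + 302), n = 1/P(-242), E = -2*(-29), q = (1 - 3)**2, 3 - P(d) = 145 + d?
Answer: 18/535 ≈ 0.033645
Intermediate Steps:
P(d) = -142 - d (P(d) = 3 - (145 + d) = 3 + (-145 - d) = -142 - d)
q = 4 (q = (-2)**2 = 4)
E = 58
n = 1/100 (n = 1/(-142 - 1*(-242)) = 1/(-142 + 242) = 1/100 ≈ 0.010000)
M(c, f) = (103 + c)/(302 + f)
n/M(q, E) = 1/(100*(((103 + 4)/(302 + 58)))) = 1/(100*((107/360))) = 1/(100*(((1/360)*107))) = 1/(100*(107/360)) = (1/100)*(360/107) = 18/535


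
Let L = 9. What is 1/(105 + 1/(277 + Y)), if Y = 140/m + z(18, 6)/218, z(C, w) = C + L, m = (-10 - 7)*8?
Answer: 511603/53720168 ≈ 0.0095235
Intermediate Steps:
m = -136 (m = -17*8 = -136)
z(C, w) = 9 + C (z(C, w) = C + 9 = 9 + C)
Y = -1678/1853 (Y = 140/(-136) + (9 + 18)/218 = 140*(-1/136) + 27*(1/218) = -35/34 + 27/218 = -1678/1853 ≈ -0.90556)
1/(105 + 1/(277 + Y)) = 1/(105 + 1/(277 - 1678/1853)) = 1/(105 + 1/(511603/1853)) = 1/(105 + 1853/511603) = 1/(53720168/511603) = 511603/53720168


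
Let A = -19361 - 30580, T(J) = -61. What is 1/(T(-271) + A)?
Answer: -1/50002 ≈ -1.9999e-5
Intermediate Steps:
A = -49941
1/(T(-271) + A) = 1/(-61 - 49941) = 1/(-50002) = -1/50002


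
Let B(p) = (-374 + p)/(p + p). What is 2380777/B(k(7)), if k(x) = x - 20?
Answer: 61900202/387 ≈ 1.5995e+5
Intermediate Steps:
k(x) = -20 + x
B(p) = (-374 + p)/(2*p) (B(p) = (-374 + p)/((2*p)) = (-374 + p)*(1/(2*p)) = (-374 + p)/(2*p))
2380777/B(k(7)) = 2380777/(((-374 + (-20 + 7))/(2*(-20 + 7)))) = 2380777/(((1/2)*(-374 - 13)/(-13))) = 2380777/(((1/2)*(-1/13)*(-387))) = 2380777/(387/26) = 2380777*(26/387) = 61900202/387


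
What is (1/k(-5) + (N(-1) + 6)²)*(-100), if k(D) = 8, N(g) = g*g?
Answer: -9825/2 ≈ -4912.5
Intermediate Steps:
N(g) = g²
(1/k(-5) + (N(-1) + 6)²)*(-100) = (1/8 + ((-1)² + 6)²)*(-100) = (⅛ + (1 + 6)²)*(-100) = (⅛ + 7²)*(-100) = (⅛ + 49)*(-100) = (393/8)*(-100) = -9825/2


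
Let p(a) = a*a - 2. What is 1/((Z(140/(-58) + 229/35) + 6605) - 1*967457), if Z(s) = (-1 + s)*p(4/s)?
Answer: -17827948215/17130078915948892 ≈ -1.0407e-6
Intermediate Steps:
p(a) = -2 + a² (p(a) = a² - 2 = -2 + a²)
Z(s) = (-1 + s)*(-2 + 16/s²) (Z(s) = (-1 + s)*(-2 + (4/s)²) = (-1 + s)*(-2 + 16/s²))
1/((Z(140/(-58) + 229/35) + 6605) - 1*967457) = 1/((2*(-1 + (140/(-58) + 229/35))*(8 - (140/(-58) + 229/35)²)/(140/(-58) + 229/35)² + 6605) - 1*967457) = 1/((2*(-1 + (140*(-1/58) + 229*(1/35)))*(8 - (140*(-1/58) + 229*(1/35))²)/(140*(-1/58) + 229*(1/35))² + 6605) - 967457) = 1/((2*(-1 + (-70/29 + 229/35))*(8 - (-70/29 + 229/35)²)/(-70/29 + 229/35)² + 6605) - 967457) = 1/((2*(-1 + 4191/1015)*(8 - (4191/1015)²)/(4191/1015)² + 6605) - 967457) = 1/((2*(1030225/17564481)*(3176/1015)*(8 - 1*17564481/1030225) + 6605) - 967457) = 1/((2*(1030225/17564481)*(3176/1015)*(8 - 17564481/1030225) + 6605) - 967457) = 1/((2*(1030225/17564481)*(3176/1015)*(-9322681/1030225) + 6605) - 967457) = 1/((-59217669712/17827948215 + 6605) - 967457) = 1/(117694380290363/17827948215 - 967457) = 1/(-17130078915948892/17827948215) = -17827948215/17130078915948892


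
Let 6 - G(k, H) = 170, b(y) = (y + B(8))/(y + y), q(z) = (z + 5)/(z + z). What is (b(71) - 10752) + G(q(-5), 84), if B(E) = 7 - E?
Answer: -775001/71 ≈ -10916.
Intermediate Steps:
q(z) = (5 + z)/(2*z) (q(z) = (5 + z)/((2*z)) = (5 + z)*(1/(2*z)) = (5 + z)/(2*z))
b(y) = (-1 + y)/(2*y) (b(y) = (y + (7 - 1*8))/(y + y) = (y + (7 - 8))/((2*y)) = (y - 1)*(1/(2*y)) = (-1 + y)*(1/(2*y)) = (-1 + y)/(2*y))
G(k, H) = -164 (G(k, H) = 6 - 1*170 = 6 - 170 = -164)
(b(71) - 10752) + G(q(-5), 84) = ((½)*(-1 + 71)/71 - 10752) - 164 = ((½)*(1/71)*70 - 10752) - 164 = (35/71 - 10752) - 164 = -763357/71 - 164 = -775001/71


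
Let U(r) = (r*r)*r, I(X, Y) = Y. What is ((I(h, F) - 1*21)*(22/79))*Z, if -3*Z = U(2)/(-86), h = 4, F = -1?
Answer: -1936/10191 ≈ -0.18997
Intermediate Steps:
U(r) = r³ (U(r) = r²*r = r³)
Z = 4/129 (Z = -2³/(3*(-86)) = -8*(-1)/(3*86) = -⅓*(-4/43) = 4/129 ≈ 0.031008)
((I(h, F) - 1*21)*(22/79))*Z = ((-1 - 1*21)*(22/79))*(4/129) = ((-1 - 21)*(22*(1/79)))*(4/129) = -22*22/79*(4/129) = -484/79*4/129 = -1936/10191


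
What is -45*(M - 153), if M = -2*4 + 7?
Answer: 6930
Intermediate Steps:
M = -1 (M = -8 + 7 = -1)
-45*(M - 153) = -45*(-1 - 153) = -45*(-154) = 6930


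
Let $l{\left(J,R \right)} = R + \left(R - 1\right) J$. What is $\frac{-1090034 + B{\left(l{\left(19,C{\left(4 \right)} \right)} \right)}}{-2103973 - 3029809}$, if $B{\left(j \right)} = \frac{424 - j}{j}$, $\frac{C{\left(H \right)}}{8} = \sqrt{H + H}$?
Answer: $\frac{222845657309}{1049545258298} - \frac{67840 \sqrt{2}}{524772629149} \approx 0.21233$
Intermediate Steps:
$C{\left(H \right)} = 8 \sqrt{2} \sqrt{H}$ ($C{\left(H \right)} = 8 \sqrt{H + H} = 8 \sqrt{2 H} = 8 \sqrt{2} \sqrt{H}$)
$l{\left(J,R \right)} = R + J \left(-1 + R\right)$ ($l{\left(J,R \right)} = R + \left(-1 + R\right) J = R + J \left(-1 + R\right)$)
$B{\left(j \right)} = \frac{424 - j}{j}$
$\frac{-1090034 + B{\left(l{\left(19,C{\left(4 \right)} \right)} \right)}}{-2103973 - 3029809} = \frac{-1090034 + \frac{424 - \left(8 \sqrt{2} \sqrt{4} - 19 + 19 \cdot 8 \sqrt{2} \sqrt{4}\right)}{8 \sqrt{2} \sqrt{4} - 19 + 19 \cdot 8 \sqrt{2} \sqrt{4}}}{-2103973 - 3029809} = \frac{-1090034 + \frac{424 - \left(8 \sqrt{2} \cdot 2 - 19 + 19 \cdot 8 \sqrt{2} \cdot 2\right)}{8 \sqrt{2} \cdot 2 - 19 + 19 \cdot 8 \sqrt{2} \cdot 2}}{-5133782} = \left(-1090034 + \frac{424 - \left(16 \sqrt{2} - 19 + 19 \cdot 16 \sqrt{2}\right)}{16 \sqrt{2} - 19 + 19 \cdot 16 \sqrt{2}}\right) \left(- \frac{1}{5133782}\right) = \left(-1090034 + \frac{424 - \left(16 \sqrt{2} - 19 + 304 \sqrt{2}\right)}{16 \sqrt{2} - 19 + 304 \sqrt{2}}\right) \left(- \frac{1}{5133782}\right) = \left(-1090034 + \frac{424 - \left(-19 + 320 \sqrt{2}\right)}{-19 + 320 \sqrt{2}}\right) \left(- \frac{1}{5133782}\right) = \left(-1090034 + \frac{424 + \left(19 - 320 \sqrt{2}\right)}{-19 + 320 \sqrt{2}}\right) \left(- \frac{1}{5133782}\right) = \left(-1090034 + \frac{443 - 320 \sqrt{2}}{-19 + 320 \sqrt{2}}\right) \left(- \frac{1}{5133782}\right) = \frac{545017}{2566891} - \frac{443 - 320 \sqrt{2}}{5133782 \left(-19 + 320 \sqrt{2}\right)}$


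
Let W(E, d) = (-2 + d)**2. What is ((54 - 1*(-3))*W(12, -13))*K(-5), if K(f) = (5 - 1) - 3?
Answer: 12825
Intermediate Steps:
K(f) = 1 (K(f) = 4 - 3 = 1)
((54 - 1*(-3))*W(12, -13))*K(-5) = ((54 - 1*(-3))*(-2 - 13)**2)*1 = ((54 + 3)*(-15)**2)*1 = (57*225)*1 = 12825*1 = 12825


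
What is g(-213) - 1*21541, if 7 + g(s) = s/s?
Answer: -21547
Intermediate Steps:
g(s) = -6 (g(s) = -7 + s/s = -7 + 1 = -6)
g(-213) - 1*21541 = -6 - 1*21541 = -6 - 21541 = -21547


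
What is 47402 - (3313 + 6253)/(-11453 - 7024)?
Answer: 875856320/18477 ≈ 47403.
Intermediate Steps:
47402 - (3313 + 6253)/(-11453 - 7024) = 47402 - 9566/(-18477) = 47402 - 9566*(-1)/18477 = 47402 - 1*(-9566/18477) = 47402 + 9566/18477 = 875856320/18477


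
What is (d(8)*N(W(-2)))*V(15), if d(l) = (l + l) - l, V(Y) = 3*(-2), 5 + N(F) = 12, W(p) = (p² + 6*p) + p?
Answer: -336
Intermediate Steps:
W(p) = p² + 7*p
N(F) = 7 (N(F) = -5 + 12 = 7)
V(Y) = -6
d(l) = l (d(l) = 2*l - l = l)
(d(8)*N(W(-2)))*V(15) = (8*7)*(-6) = 56*(-6) = -336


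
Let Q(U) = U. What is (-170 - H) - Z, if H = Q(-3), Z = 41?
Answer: -208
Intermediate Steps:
H = -3
(-170 - H) - Z = (-170 - 1*(-3)) - 1*41 = (-170 + 3) - 41 = -167 - 41 = -208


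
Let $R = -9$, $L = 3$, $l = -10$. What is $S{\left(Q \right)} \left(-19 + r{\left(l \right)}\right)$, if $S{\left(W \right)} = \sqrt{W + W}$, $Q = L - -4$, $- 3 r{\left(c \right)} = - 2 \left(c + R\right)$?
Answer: $- \frac{95 \sqrt{14}}{3} \approx -118.49$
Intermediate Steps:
$r{\left(c \right)} = -6 + \frac{2 c}{3}$ ($r{\left(c \right)} = - \frac{\left(-2\right) \left(c - 9\right)}{3} = - \frac{\left(-2\right) \left(-9 + c\right)}{3} = - \frac{18 - 2 c}{3} = -6 + \frac{2 c}{3}$)
$Q = 7$ ($Q = 3 - -4 = 3 + 4 = 7$)
$S{\left(W \right)} = \sqrt{2} \sqrt{W}$ ($S{\left(W \right)} = \sqrt{2 W} = \sqrt{2} \sqrt{W}$)
$S{\left(Q \right)} \left(-19 + r{\left(l \right)}\right) = \sqrt{2} \sqrt{7} \left(-19 + \left(-6 + \frac{2}{3} \left(-10\right)\right)\right) = \sqrt{14} \left(-19 - \frac{38}{3}\right) = \sqrt{14} \left(- \frac{95}{3}\right) = - \frac{95 \sqrt{14}}{3}$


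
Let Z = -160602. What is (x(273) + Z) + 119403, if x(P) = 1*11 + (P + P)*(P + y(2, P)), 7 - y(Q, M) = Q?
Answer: 110600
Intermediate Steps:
y(Q, M) = 7 - Q
x(P) = 11 + 2*P*(5 + P) (x(P) = 1*11 + (P + P)*(P + (7 - 1*2)) = 11 + (2*P)*(P + (7 - 2)) = 11 + (2*P)*(P + 5) = 11 + (2*P)*(5 + P) = 11 + 2*P*(5 + P))
(x(273) + Z) + 119403 = ((11 + 2*273² + 10*273) - 160602) + 119403 = ((11 + 2*74529 + 2730) - 160602) + 119403 = ((11 + 149058 + 2730) - 160602) + 119403 = (151799 - 160602) + 119403 = -8803 + 119403 = 110600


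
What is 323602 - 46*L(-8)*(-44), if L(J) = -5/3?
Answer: 960686/3 ≈ 3.2023e+5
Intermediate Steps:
L(J) = -5/3 (L(J) = -5*1/3 = -5/3)
323602 - 46*L(-8)*(-44) = 323602 - 46*(-5/3)*(-44) = 323602 - (-230)*(-44)/3 = 323602 - 1*10120/3 = 323602 - 10120/3 = 960686/3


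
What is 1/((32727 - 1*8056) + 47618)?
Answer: 1/72289 ≈ 1.3833e-5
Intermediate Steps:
1/((32727 - 1*8056) + 47618) = 1/((32727 - 8056) + 47618) = 1/(24671 + 47618) = 1/72289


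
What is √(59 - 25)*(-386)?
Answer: -386*√34 ≈ -2250.7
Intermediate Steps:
√(59 - 25)*(-386) = √34*(-386) = -386*√34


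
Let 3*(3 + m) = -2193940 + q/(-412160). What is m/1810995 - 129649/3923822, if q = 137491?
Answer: -91392041765704321/209201288353881600 ≈ -0.43686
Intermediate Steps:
m = -301419385777/412160 (m = -3 + (-2193940 + 137491/(-412160))/3 = -3 + (-2193940 + 137491*(-1/412160))/3 = -3 + (-2193940 - 137491/412160)/3 = -3 + (1/3)*(-904254447891/412160) = -3 - 301418149297/412160 = -301419385777/412160 ≈ -7.3132e+5)
m/1810995 - 129649/3923822 = -301419385777/412160/1810995 - 129649/3923822 = -301419385777/412160*1/1810995 - 129649*1/3923822 = -301419385777/746419699200 - 129649/3923822 = -91392041765704321/209201288353881600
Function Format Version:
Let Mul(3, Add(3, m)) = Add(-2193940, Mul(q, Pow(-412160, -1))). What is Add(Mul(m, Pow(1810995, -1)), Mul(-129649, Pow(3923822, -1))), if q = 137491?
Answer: Rational(-91392041765704321, 209201288353881600) ≈ -0.43686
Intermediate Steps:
m = Rational(-301419385777, 412160) (m = Add(-3, Mul(Rational(1, 3), Add(-2193940, Mul(137491, Pow(-412160, -1))))) = Add(-3, Mul(Rational(1, 3), Add(-2193940, Mul(137491, Rational(-1, 412160))))) = Add(-3, Mul(Rational(1, 3), Add(-2193940, Rational(-137491, 412160)))) = Add(-3, Mul(Rational(1, 3), Rational(-904254447891, 412160))) = Add(-3, Rational(-301418149297, 412160)) = Rational(-301419385777, 412160) ≈ -7.3132e+5)
Add(Mul(m, Pow(1810995, -1)), Mul(-129649, Pow(3923822, -1))) = Add(Mul(Rational(-301419385777, 412160), Pow(1810995, -1)), Mul(-129649, Pow(3923822, -1))) = Add(Mul(Rational(-301419385777, 412160), Rational(1, 1810995)), Mul(-129649, Rational(1, 3923822))) = Add(Rational(-301419385777, 746419699200), Rational(-129649, 3923822)) = Rational(-91392041765704321, 209201288353881600)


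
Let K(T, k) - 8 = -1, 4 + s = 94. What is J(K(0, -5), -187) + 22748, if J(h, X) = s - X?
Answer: 23025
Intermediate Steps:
s = 90 (s = -4 + 94 = 90)
K(T, k) = 7 (K(T, k) = 8 - 1 = 7)
J(h, X) = 90 - X
J(K(0, -5), -187) + 22748 = (90 - 1*(-187)) + 22748 = (90 + 187) + 22748 = 277 + 22748 = 23025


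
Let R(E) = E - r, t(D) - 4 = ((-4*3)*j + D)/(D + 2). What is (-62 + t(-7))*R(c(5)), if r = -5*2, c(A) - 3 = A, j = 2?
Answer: -4662/5 ≈ -932.40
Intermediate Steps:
c(A) = 3 + A
r = -10
t(D) = 4 + (-24 + D)/(2 + D) (t(D) = 4 + (-4*3*2 + D)/(D + 2) = 4 + (-12*2 + D)/(2 + D) = 4 + (-24 + D)/(2 + D))
R(E) = 10 + E (R(E) = E - 1*(-10) = E + 10 = 10 + E)
(-62 + t(-7))*R(c(5)) = (-62 + (-16 + 5*(-7))/(2 - 7))*(10 + (3 + 5)) = (-62 + (-16 - 35)/(-5))*(10 + 8) = (-62 - ⅕*(-51))*18 = (-62 + 51/5)*18 = -259/5*18 = -4662/5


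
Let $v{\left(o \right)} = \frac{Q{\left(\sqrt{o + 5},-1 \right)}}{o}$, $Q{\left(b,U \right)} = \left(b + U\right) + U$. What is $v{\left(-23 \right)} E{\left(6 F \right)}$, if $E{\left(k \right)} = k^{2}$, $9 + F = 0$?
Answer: $\frac{5832}{23} - \frac{8748 i \sqrt{2}}{23} \approx 253.57 - 537.89 i$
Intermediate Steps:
$F = -9$ ($F = -9 + 0 = -9$)
$Q{\left(b,U \right)} = b + 2 U$ ($Q{\left(b,U \right)} = \left(U + b\right) + U = b + 2 U$)
$v{\left(o \right)} = \frac{-2 + \sqrt{5 + o}}{o}$ ($v{\left(o \right)} = \frac{\sqrt{o + 5} + 2 \left(-1\right)}{o} = \frac{\sqrt{5 + o} - 2}{o} = \frac{-2 + \sqrt{5 + o}}{o}$)
$v{\left(-23 \right)} E{\left(6 F \right)} = \frac{-2 + \sqrt{5 - 23}}{-23} \left(6 \left(-9\right)\right)^{2} = - \frac{-2 + \sqrt{-18}}{23} \left(-54\right)^{2} = - \frac{-2 + 3 i \sqrt{2}}{23} \cdot 2916 = \left(\frac{2}{23} - \frac{3 i \sqrt{2}}{23}\right) 2916 = \frac{5832}{23} - \frac{8748 i \sqrt{2}}{23}$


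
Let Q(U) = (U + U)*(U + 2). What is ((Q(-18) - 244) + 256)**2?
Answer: 345744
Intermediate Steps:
Q(U) = 2*U*(2 + U) (Q(U) = (2*U)*(2 + U) = 2*U*(2 + U))
((Q(-18) - 244) + 256)**2 = ((2*(-18)*(2 - 18) - 244) + 256)**2 = ((2*(-18)*(-16) - 244) + 256)**2 = ((576 - 244) + 256)**2 = (332 + 256)**2 = 588**2 = 345744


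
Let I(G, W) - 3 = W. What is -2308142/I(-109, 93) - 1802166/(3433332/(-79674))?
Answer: 4982667095/280272 ≈ 17778.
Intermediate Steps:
I(G, W) = 3 + W
-2308142/I(-109, 93) - 1802166/(3433332/(-79674)) = -2308142/(3 + 93) - 1802166/(3433332/(-79674)) = -2308142/96 - 1802166/(3433332*(-1/79674)) = -2308142*1/96 - 1802166/(-11678/271) = -1154071/48 - 1802166*(-271/11678) = -1154071/48 + 244193493/5839 = 4982667095/280272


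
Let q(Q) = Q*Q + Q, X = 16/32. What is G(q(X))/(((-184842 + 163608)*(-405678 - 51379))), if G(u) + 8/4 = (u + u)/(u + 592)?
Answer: -2368/11505453354699 ≈ -2.0582e-10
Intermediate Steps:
X = ½ (X = 16*(1/32) = ½ ≈ 0.50000)
q(Q) = Q + Q² (q(Q) = Q² + Q = Q + Q²)
G(u) = -2 + 2*u/(592 + u) (G(u) = -2 + (u + u)/(u + 592) = -2 + (2*u)/(592 + u) = -2 + 2*u/(592 + u))
G(q(X))/(((-184842 + 163608)*(-405678 - 51379))) = (-1184/(592 + (1 + ½)/2))/(((-184842 + 163608)*(-405678 - 51379))) = (-1184/(592 + (½)*(3/2)))/((-21234*(-457057))) = -1184/(592 + ¾)/9705148338 = -1184/2371/4*(1/9705148338) = -1184*4/2371*(1/9705148338) = -4736/2371*1/9705148338 = -2368/11505453354699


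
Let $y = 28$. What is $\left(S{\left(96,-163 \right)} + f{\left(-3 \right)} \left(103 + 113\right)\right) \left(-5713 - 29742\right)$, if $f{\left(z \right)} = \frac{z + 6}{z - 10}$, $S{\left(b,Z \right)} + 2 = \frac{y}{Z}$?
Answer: $\frac{3908062830}{2119} \approx 1.8443 \cdot 10^{6}$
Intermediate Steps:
$S{\left(b,Z \right)} = -2 + \frac{28}{Z}$
$f{\left(z \right)} = \frac{6 + z}{-10 + z}$
$\left(S{\left(96,-163 \right)} + f{\left(-3 \right)} \left(103 + 113\right)\right) \left(-5713 - 29742\right) = \left(\left(-2 + \frac{28}{-163}\right) + \frac{6 - 3}{-10 - 3} \left(103 + 113\right)\right) \left(-5713 - 29742\right) = \left(\left(-2 + 28 \left(- \frac{1}{163}\right)\right) + \frac{1}{-13} \cdot 3 \cdot 216\right) \left(-35455\right) = \left(\left(-2 - \frac{28}{163}\right) + \left(- \frac{1}{13}\right) 3 \cdot 216\right) \left(-35455\right) = \left(- \frac{354}{163} - \frac{648}{13}\right) \left(-35455\right) = \left(- \frac{110226}{2119}\right) \left(-35455\right) = \frac{3908062830}{2119}$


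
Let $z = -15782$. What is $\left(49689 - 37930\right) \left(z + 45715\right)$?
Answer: $351982147$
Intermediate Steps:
$\left(49689 - 37930\right) \left(z + 45715\right) = \left(49689 - 37930\right) \left(-15782 + 45715\right) = 11759 \cdot 29933 = 351982147$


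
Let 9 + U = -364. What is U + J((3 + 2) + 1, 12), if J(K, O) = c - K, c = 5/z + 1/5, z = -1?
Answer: -1919/5 ≈ -383.80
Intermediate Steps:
U = -373 (U = -9 - 364 = -373)
c = -24/5 (c = 5/(-1) + 1/5 = 5*(-1) + 1*(1/5) = -5 + 1/5 = -24/5 ≈ -4.8000)
J(K, O) = -24/5 - K
U + J((3 + 2) + 1, 12) = -373 + (-24/5 - ((3 + 2) + 1)) = -373 + (-24/5 - (5 + 1)) = -373 + (-24/5 - 1*6) = -373 + (-24/5 - 6) = -373 - 54/5 = -1919/5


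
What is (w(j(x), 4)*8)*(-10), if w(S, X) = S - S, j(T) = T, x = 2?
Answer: 0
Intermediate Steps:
w(S, X) = 0
(w(j(x), 4)*8)*(-10) = (0*8)*(-10) = 0*(-10) = 0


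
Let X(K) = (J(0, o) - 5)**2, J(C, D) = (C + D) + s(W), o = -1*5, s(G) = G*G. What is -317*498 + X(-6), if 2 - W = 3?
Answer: -157785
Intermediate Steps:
W = -1 (W = 2 - 1*3 = 2 - 3 = -1)
s(G) = G**2
o = -5
J(C, D) = 1 + C + D (J(C, D) = (C + D) + (-1)**2 = (C + D) + 1 = 1 + C + D)
X(K) = 81 (X(K) = ((1 + 0 - 5) - 5)**2 = (-4 - 5)**2 = (-9)**2 = 81)
-317*498 + X(-6) = -317*498 + 81 = -157866 + 81 = -157785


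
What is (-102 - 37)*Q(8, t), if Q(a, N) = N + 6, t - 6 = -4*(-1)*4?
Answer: -3892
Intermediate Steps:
t = 22 (t = 6 - 4*(-1)*4 = 6 + 4*4 = 6 + 16 = 22)
Q(a, N) = 6 + N
(-102 - 37)*Q(8, t) = (-102 - 37)*(6 + 22) = -139*28 = -3892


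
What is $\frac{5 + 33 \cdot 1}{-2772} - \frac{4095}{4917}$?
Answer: $- \frac{174821}{206514} \approx -0.84653$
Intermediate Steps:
$\frac{5 + 33 \cdot 1}{-2772} - \frac{4095}{4917} = \left(5 + 33\right) \left(- \frac{1}{2772}\right) - \frac{1365}{1639} = 38 \left(- \frac{1}{2772}\right) - \frac{1365}{1639} = - \frac{19}{1386} - \frac{1365}{1639} = - \frac{174821}{206514}$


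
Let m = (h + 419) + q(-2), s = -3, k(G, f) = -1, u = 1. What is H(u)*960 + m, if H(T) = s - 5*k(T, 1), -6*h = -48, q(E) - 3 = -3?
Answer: 2347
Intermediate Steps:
q(E) = 0 (q(E) = 3 - 3 = 0)
h = 8 (h = -⅙*(-48) = 8)
H(T) = 2 (H(T) = -3 - 5*(-1) = -3 + 5 = 2)
m = 427 (m = (8 + 419) + 0 = 427 + 0 = 427)
H(u)*960 + m = 2*960 + 427 = 1920 + 427 = 2347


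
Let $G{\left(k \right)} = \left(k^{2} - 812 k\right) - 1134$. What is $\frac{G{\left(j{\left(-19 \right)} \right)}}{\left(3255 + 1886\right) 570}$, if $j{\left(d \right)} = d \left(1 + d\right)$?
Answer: $- \frac{26979}{488395} \approx -0.05524$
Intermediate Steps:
$G{\left(k \right)} = -1134 + k^{2} - 812 k$
$\frac{G{\left(j{\left(-19 \right)} \right)}}{\left(3255 + 1886\right) 570} = \frac{-1134 + \left(- 19 \left(1 - 19\right)\right)^{2} - 812 \left(- 19 \left(1 - 19\right)\right)}{\left(3255 + 1886\right) 570} = \frac{-1134 + \left(\left(-19\right) \left(-18\right)\right)^{2} - 812 \left(\left(-19\right) \left(-18\right)\right)}{5141 \cdot 570} = \frac{-1134 + 342^{2} - 277704}{2930370} = \left(-1134 + 116964 - 277704\right) \frac{1}{2930370} = \left(-161874\right) \frac{1}{2930370} = - \frac{26979}{488395}$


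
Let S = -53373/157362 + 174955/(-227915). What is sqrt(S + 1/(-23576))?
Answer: I*sqrt(219822154307980197991189998)/14092616959708 ≈ 1.0521*I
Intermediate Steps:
S = -2646385067/2391010682 (S = -53373*1/157362 + 174955*(-1/227915) = -17791/52454 - 34991/45583 = -2646385067/2391010682 ≈ -1.1068)
sqrt(S + 1/(-23576)) = sqrt(-2646385067/2391010682 + 1/(-23576)) = sqrt(-2646385067/2391010682 - 1/23576) = sqrt(-31196782675137/28185233919416) = I*sqrt(219822154307980197991189998)/14092616959708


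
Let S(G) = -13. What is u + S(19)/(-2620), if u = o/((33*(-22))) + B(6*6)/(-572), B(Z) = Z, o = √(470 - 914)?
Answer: -21721/374660 - I*√111/363 ≈ -0.057975 - 0.029024*I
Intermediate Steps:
o = 2*I*√111 (o = √(-444) = 2*I*√111 ≈ 21.071*I)
u = -9/143 - I*√111/363 (u = (2*I*√111)/((33*(-22))) + (6*6)/(-572) = (2*I*√111)/(-726) + 36*(-1/572) = (2*I*√111)*(-1/726) - 9/143 = -I*√111/363 - 9/143 = -9/143 - I*√111/363 ≈ -0.062937 - 0.029024*I)
u + S(19)/(-2620) = (-9/143 - I*√111/363) - 13/(-2620) = (-9/143 - I*√111/363) - 13*(-1/2620) = (-9/143 - I*√111/363) + 13/2620 = -21721/374660 - I*√111/363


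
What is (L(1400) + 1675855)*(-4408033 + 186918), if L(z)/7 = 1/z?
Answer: -282959067977223/40 ≈ -7.0740e+12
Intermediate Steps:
L(z) = 7/z
(L(1400) + 1675855)*(-4408033 + 186918) = (7/1400 + 1675855)*(-4408033 + 186918) = (7*(1/1400) + 1675855)*(-4221115) = (1/200 + 1675855)*(-4221115) = (335171001/200)*(-4221115) = -282959067977223/40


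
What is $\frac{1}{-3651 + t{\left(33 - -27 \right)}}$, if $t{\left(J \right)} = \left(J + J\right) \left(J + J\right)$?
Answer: $\frac{1}{10749} \approx 9.3032 \cdot 10^{-5}$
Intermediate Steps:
$t{\left(J \right)} = 4 J^{2}$ ($t{\left(J \right)} = 2 J 2 J = 4 J^{2}$)
$\frac{1}{-3651 + t{\left(33 - -27 \right)}} = \frac{1}{-3651 + 4 \left(33 - -27\right)^{2}} = \frac{1}{-3651 + 4 \left(33 + 27\right)^{2}} = \frac{1}{-3651 + 4 \cdot 60^{2}} = \frac{1}{-3651 + 4 \cdot 3600} = \frac{1}{-3651 + 14400} = \frac{1}{10749}$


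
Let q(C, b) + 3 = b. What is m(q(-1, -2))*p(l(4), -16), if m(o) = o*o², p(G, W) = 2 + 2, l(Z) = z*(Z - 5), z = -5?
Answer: -500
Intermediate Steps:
q(C, b) = -3 + b
l(Z) = 25 - 5*Z (l(Z) = -5*(Z - 5) = -5*(-5 + Z) = 25 - 5*Z)
p(G, W) = 4
m(o) = o³
m(q(-1, -2))*p(l(4), -16) = (-3 - 2)³*4 = (-5)³*4 = -125*4 = -500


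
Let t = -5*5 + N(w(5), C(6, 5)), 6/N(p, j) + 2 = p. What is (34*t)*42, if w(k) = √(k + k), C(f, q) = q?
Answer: -32844 + 1428*√10 ≈ -28328.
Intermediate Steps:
w(k) = √2*√k (w(k) = √(2*k) = √2*√k)
N(p, j) = 6/(-2 + p)
t = -25 + 6/(-2 + √10) (t = -5*5 + 6/(-2 + √2*√5) = -25 + 6/(-2 + √10) ≈ -19.838)
(34*t)*42 = (34*(-23 + √10))*42 = (-782 + 34*√10)*42 = -32844 + 1428*√10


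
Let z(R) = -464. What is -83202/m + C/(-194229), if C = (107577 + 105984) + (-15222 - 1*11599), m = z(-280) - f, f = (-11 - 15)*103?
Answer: -102306689/2654463 ≈ -38.541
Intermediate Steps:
f = -2678 (f = -26*103 = -2678)
m = 2214 (m = -464 - 1*(-2678) = -464 + 2678 = 2214)
C = 186740 (C = 213561 + (-15222 - 11599) = 213561 - 26821 = 186740)
-83202/m + C/(-194229) = -83202/2214 + 186740/(-194229) = -83202*1/2214 + 186740*(-1/194229) = -13867/369 - 186740/194229 = -102306689/2654463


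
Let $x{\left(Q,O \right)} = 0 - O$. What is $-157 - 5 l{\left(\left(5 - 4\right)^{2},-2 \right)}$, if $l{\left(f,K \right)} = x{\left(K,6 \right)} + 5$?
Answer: $-152$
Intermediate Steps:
$x{\left(Q,O \right)} = - O$
$l{\left(f,K \right)} = -1$ ($l{\left(f,K \right)} = \left(-1\right) 6 + 5 = -6 + 5 = -1$)
$-157 - 5 l{\left(\left(5 - 4\right)^{2},-2 \right)} = -157 - -5 = -157 + 5 = -152$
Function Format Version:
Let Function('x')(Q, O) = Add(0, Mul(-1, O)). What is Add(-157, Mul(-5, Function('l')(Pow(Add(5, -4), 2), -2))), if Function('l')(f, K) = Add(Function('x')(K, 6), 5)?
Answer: -152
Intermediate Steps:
Function('x')(Q, O) = Mul(-1, O)
Function('l')(f, K) = -1 (Function('l')(f, K) = Add(Mul(-1, 6), 5) = Add(-6, 5) = -1)
Add(-157, Mul(-5, Function('l')(Pow(Add(5, -4), 2), -2))) = Add(-157, Mul(-5, -1)) = Add(-157, 5) = -152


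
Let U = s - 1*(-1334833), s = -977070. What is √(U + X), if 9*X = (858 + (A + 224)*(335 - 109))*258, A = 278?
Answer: √32711847/3 ≈ 1906.5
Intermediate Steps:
U = 357763 (U = -977070 - 1*(-1334833) = -977070 + 1334833 = 357763)
X = 9830660/3 (X = ((858 + (278 + 224)*(335 - 109))*258)/9 = ((858 + 502*226)*258)/9 = ((858 + 113452)*258)/9 = (114310*258)/9 = (⅑)*29491980 = 9830660/3 ≈ 3.2769e+6)
√(U + X) = √(357763 + 9830660/3) = √(10903949/3) = √32711847/3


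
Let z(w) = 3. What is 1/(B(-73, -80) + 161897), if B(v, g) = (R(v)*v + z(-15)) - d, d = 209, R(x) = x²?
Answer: -1/227326 ≈ -4.3990e-6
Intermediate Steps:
B(v, g) = -206 + v³ (B(v, g) = (v²*v + 3) - 1*209 = (v³ + 3) - 209 = (3 + v³) - 209 = -206 + v³)
1/(B(-73, -80) + 161897) = 1/((-206 + (-73)³) + 161897) = 1/((-206 - 389017) + 161897) = 1/(-389223 + 161897) = 1/(-227326) = -1/227326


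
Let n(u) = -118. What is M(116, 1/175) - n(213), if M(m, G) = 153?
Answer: 271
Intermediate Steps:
M(116, 1/175) - n(213) = 153 - 1*(-118) = 153 + 118 = 271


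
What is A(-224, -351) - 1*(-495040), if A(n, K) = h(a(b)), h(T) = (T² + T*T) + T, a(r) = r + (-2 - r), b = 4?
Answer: 495046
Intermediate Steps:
a(r) = -2
h(T) = T + 2*T² (h(T) = (T² + T²) + T = 2*T² + T = T + 2*T²)
A(n, K) = 6 (A(n, K) = -2*(1 + 2*(-2)) = -2*(1 - 4) = -2*(-3) = 6)
A(-224, -351) - 1*(-495040) = 6 - 1*(-495040) = 6 + 495040 = 495046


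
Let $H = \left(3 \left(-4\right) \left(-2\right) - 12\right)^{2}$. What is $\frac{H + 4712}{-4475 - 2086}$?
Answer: $- \frac{4856}{6561} \approx -0.74013$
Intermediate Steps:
$H = 144$ ($H = \left(\left(-12\right) \left(-2\right) - 12\right)^{2} = \left(24 - 12\right)^{2} = 12^{2} = 144$)
$\frac{H + 4712}{-4475 - 2086} = \frac{144 + 4712}{-4475 - 2086} = \frac{4856}{-6561} = 4856 \left(- \frac{1}{6561}\right) = - \frac{4856}{6561}$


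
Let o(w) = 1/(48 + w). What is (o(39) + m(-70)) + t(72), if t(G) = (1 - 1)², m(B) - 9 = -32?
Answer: -2000/87 ≈ -22.988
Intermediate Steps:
m(B) = -23 (m(B) = 9 - 32 = -23)
t(G) = 0 (t(G) = 0² = 0)
(o(39) + m(-70)) + t(72) = (1/(48 + 39) - 23) + 0 = (1/87 - 23) + 0 = -2000/87 + 0 = -2000/87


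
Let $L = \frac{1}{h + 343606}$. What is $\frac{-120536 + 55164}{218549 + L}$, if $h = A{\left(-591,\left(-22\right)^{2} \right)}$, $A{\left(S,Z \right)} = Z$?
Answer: $- \frac{22493851480}{75200525411} \approx -0.29912$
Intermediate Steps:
$h = 484$ ($h = \left(-22\right)^{2} = 484$)
$L = \frac{1}{344090}$ ($L = \frac{1}{484 + 343606} = \frac{1}{344090} \approx 2.9062 \cdot 10^{-6}$)
$\frac{-120536 + 55164}{218549 + L} = \frac{-120536 + 55164}{218549 + \frac{1}{344090}} = - \frac{65372}{\frac{75200525411}{344090}} = \left(-65372\right) \frac{344090}{75200525411} = - \frac{22493851480}{75200525411}$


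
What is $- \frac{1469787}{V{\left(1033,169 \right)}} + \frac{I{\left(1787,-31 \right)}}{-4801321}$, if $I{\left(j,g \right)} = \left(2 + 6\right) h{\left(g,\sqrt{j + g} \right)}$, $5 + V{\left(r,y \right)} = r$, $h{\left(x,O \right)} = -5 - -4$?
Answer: $- \frac{7056919180403}{4935757988} \approx -1429.8$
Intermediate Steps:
$h{\left(x,O \right)} = -1$ ($h{\left(x,O \right)} = -5 + 4 = -1$)
$V{\left(r,y \right)} = -5 + r$
$I{\left(j,g \right)} = -8$ ($I{\left(j,g \right)} = \left(2 + 6\right) \left(-1\right) = 8 \left(-1\right) = -8$)
$- \frac{1469787}{V{\left(1033,169 \right)}} + \frac{I{\left(1787,-31 \right)}}{-4801321} = - \frac{1469787}{-5 + 1033} - \frac{8}{-4801321} = - \frac{1469787}{1028} - - \frac{8}{4801321} = \left(-1469787\right) \frac{1}{1028} + \frac{8}{4801321} = - \frac{1469787}{1028} + \frac{8}{4801321} = - \frac{7056919180403}{4935757988}$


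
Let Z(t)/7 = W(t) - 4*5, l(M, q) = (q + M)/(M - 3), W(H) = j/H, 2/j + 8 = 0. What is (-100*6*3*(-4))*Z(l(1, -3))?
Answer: -1020600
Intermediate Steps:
j = -¼ (j = 2/(-8 + 0) = 2/(-8) = 2*(-⅛) = -¼ ≈ -0.25000)
W(H) = -1/(4*H)
l(M, q) = (M + q)/(-3 + M)
Z(t) = -140 - 7/(4*t) (Z(t) = 7*(-1/(4*t) - 4*5) = 7*(-1/(4*t) - 20) = 7*(-20 - 1/(4*t)) = -140 - 7/(4*t))
(-100*6*3*(-4))*Z(l(1, -3)) = (-100*6*3*(-4))*(-140 - 7*(-3 + 1)/(1 - 3)/4) = (-1800*(-4))*(-140 - 7/(4*1)) = (-100*(-72))*(-140 - 7/(4*((-½*(-2))))) = 7200*(-140 - 7/4/1) = 7200*(-140 - 7/4*1) = 7200*(-140 - 7/4) = 7200*(-567/4) = -1020600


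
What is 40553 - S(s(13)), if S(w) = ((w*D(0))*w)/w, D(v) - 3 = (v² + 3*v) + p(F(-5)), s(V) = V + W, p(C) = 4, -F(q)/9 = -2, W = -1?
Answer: 40469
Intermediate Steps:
F(q) = 18 (F(q) = -9*(-2) = 18)
s(V) = -1 + V (s(V) = V - 1 = -1 + V)
D(v) = 7 + v² + 3*v (D(v) = 3 + ((v² + 3*v) + 4) = 3 + (4 + v² + 3*v) = 7 + v² + 3*v)
S(w) = 7*w (S(w) = ((w*(7 + 0² + 3*0))*w)/w = ((w*(7 + 0 + 0))*w)/w = ((w*7)*w)/w = ((7*w)*w)/w = (7*w²)/w = 7*w)
40553 - S(s(13)) = 40553 - 7*(-1 + 13) = 40553 - 7*12 = 40553 - 1*84 = 40553 - 84 = 40469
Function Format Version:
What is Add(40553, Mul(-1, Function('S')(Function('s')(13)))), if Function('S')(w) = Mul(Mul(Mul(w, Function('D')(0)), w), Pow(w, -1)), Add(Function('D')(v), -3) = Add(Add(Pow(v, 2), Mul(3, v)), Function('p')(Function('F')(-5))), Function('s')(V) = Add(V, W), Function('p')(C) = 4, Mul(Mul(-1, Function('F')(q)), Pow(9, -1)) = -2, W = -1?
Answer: 40469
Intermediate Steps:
Function('F')(q) = 18 (Function('F')(q) = Mul(-9, -2) = 18)
Function('s')(V) = Add(-1, V) (Function('s')(V) = Add(V, -1) = Add(-1, V))
Function('D')(v) = Add(7, Pow(v, 2), Mul(3, v)) (Function('D')(v) = Add(3, Add(Add(Pow(v, 2), Mul(3, v)), 4)) = Add(3, Add(4, Pow(v, 2), Mul(3, v))) = Add(7, Pow(v, 2), Mul(3, v)))
Function('S')(w) = Mul(7, w) (Function('S')(w) = Mul(Mul(Mul(w, Add(7, Pow(0, 2), Mul(3, 0))), w), Pow(w, -1)) = Mul(Mul(Mul(w, Add(7, 0, 0)), w), Pow(w, -1)) = Mul(Mul(Mul(w, 7), w), Pow(w, -1)) = Mul(Mul(Mul(7, w), w), Pow(w, -1)) = Mul(Mul(7, Pow(w, 2)), Pow(w, -1)) = Mul(7, w))
Add(40553, Mul(-1, Function('S')(Function('s')(13)))) = Add(40553, Mul(-1, Mul(7, Add(-1, 13)))) = Add(40553, Mul(-1, Mul(7, 12))) = Add(40553, Mul(-1, 84)) = Add(40553, -84) = 40469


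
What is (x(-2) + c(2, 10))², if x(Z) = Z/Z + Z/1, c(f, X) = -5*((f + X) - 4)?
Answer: 1681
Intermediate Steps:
c(f, X) = 20 - 5*X - 5*f (c(f, X) = -5*((X + f) - 4) = -5*(-4 + X + f) = 20 - 5*X - 5*f)
x(Z) = 1 + Z (x(Z) = 1 + Z*1 = 1 + Z)
(x(-2) + c(2, 10))² = ((1 - 2) + (20 - 5*10 - 5*2))² = (-1 + (20 - 50 - 10))² = (-1 - 40)² = (-41)² = 1681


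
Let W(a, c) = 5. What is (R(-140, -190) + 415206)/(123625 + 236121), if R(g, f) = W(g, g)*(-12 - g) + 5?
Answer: 415851/359746 ≈ 1.1560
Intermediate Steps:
R(g, f) = -55 - 5*g (R(g, f) = 5*(-12 - g) + 5 = (-60 - 5*g) + 5 = -55 - 5*g)
(R(-140, -190) + 415206)/(123625 + 236121) = ((-55 - 5*(-140)) + 415206)/(123625 + 236121) = ((-55 + 700) + 415206)/359746 = (645 + 415206)*(1/359746) = 415851*(1/359746) = 415851/359746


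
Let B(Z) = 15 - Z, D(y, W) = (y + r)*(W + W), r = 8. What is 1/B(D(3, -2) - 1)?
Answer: 1/60 ≈ 0.016667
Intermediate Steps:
D(y, W) = 2*W*(8 + y) (D(y, W) = (y + 8)*(W + W) = (8 + y)*(2*W) = 2*W*(8 + y))
1/B(D(3, -2) - 1) = 1/(15 - (2*(-2)*(8 + 3) - 1)) = 1/(15 - (2*(-2)*11 - 1)) = 1/(15 - (-44 - 1)) = 1/(15 - 1*(-45)) = 1/(15 + 45) = 1/60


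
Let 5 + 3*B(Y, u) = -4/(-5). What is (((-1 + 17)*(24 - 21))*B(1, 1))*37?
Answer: -12432/5 ≈ -2486.4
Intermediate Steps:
B(Y, u) = -7/5 (B(Y, u) = -5/3 + (-4/(-5))/3 = -5/3 + (-4*(-1/5))/3 = -5/3 + (1/3)*(4/5) = -5/3 + 4/15 = -7/5)
(((-1 + 17)*(24 - 21))*B(1, 1))*37 = (((-1 + 17)*(24 - 21))*(-7/5))*37 = ((16*3)*(-7/5))*37 = (48*(-7/5))*37 = -336/5*37 = -12432/5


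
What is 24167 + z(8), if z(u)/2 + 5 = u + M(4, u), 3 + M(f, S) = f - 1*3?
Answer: 24169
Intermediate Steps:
M(f, S) = -6 + f (M(f, S) = -3 + (f - 1*3) = -3 + (f - 3) = -3 + (-3 + f) = -6 + f)
z(u) = -14 + 2*u (z(u) = -10 + 2*(u + (-6 + 4)) = -10 + 2*(u - 2) = -10 + 2*(-2 + u) = -10 + (-4 + 2*u) = -14 + 2*u)
24167 + z(8) = 24167 + (-14 + 2*8) = 24167 + (-14 + 16) = 24167 + 2 = 24169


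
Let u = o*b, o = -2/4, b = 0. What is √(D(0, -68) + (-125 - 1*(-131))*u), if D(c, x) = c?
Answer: 0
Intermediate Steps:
o = -½ (o = -2*¼ = -½ ≈ -0.50000)
u = 0 (u = -½*0 = 0)
√(D(0, -68) + (-125 - 1*(-131))*u) = √(0 + (-125 - 1*(-131))*0) = √(0 + (-125 + 131)*0) = √(0 + 6*0) = √(0 + 0) = √0 = 0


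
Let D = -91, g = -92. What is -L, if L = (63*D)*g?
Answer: -527436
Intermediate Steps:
L = 527436 (L = (63*(-91))*(-92) = -5733*(-92) = 527436)
-L = -1*527436 = -527436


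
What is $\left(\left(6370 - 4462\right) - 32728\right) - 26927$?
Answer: $-57747$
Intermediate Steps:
$\left(\left(6370 - 4462\right) - 32728\right) - 26927 = \left(1908 - 32728\right) - 26927 = -30820 - 26927 = -57747$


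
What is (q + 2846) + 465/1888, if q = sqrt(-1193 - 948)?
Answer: 5373713/1888 + I*sqrt(2141) ≈ 2846.2 + 46.271*I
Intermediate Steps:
q = I*sqrt(2141) (q = sqrt(-2141) = I*sqrt(2141) ≈ 46.271*I)
(q + 2846) + 465/1888 = (I*sqrt(2141) + 2846) + 465/1888 = (2846 + I*sqrt(2141)) + 465*(1/1888) = (2846 + I*sqrt(2141)) + 465/1888 = 5373713/1888 + I*sqrt(2141)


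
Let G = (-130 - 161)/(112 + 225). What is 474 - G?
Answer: 160029/337 ≈ 474.86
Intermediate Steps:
G = -291/337 ≈ -0.86350
474 - G = 474 - 1*(-291/337) = 474 + 291/337 = 160029/337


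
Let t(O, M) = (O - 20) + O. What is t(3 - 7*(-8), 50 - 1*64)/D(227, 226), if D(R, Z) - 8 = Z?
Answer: 49/117 ≈ 0.41880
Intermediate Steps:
D(R, Z) = 8 + Z
t(O, M) = -20 + 2*O (t(O, M) = (-20 + O) + O = -20 + 2*O)
t(3 - 7*(-8), 50 - 1*64)/D(227, 226) = (-20 + 2*(3 - 7*(-8)))/(8 + 226) = (-20 + 2*(3 + 56))/234 = (-20 + 2*59)*(1/234) = (-20 + 118)*(1/234) = 98*(1/234) = 49/117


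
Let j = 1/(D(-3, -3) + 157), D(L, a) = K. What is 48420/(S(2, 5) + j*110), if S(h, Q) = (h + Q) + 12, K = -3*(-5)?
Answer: 1388040/563 ≈ 2465.4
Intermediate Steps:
K = 15
D(L, a) = 15
S(h, Q) = 12 + Q + h (S(h, Q) = (Q + h) + 12 = 12 + Q + h)
j = 1/172 (j = 1/(15 + 157) = 1/172 ≈ 0.0058140)
48420/(S(2, 5) + j*110) = 48420/((12 + 5 + 2) + (1/172)*110) = 48420/(19 + 55/86) = 48420/(1689/86) = 48420*(86/1689) = 1388040/563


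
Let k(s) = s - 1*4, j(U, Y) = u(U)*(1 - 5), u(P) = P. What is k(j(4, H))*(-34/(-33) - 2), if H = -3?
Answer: 640/33 ≈ 19.394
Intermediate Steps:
j(U, Y) = -4*U (j(U, Y) = U*(1 - 5) = U*(-4) = -4*U)
k(s) = -4 + s (k(s) = s - 4 = -4 + s)
k(j(4, H))*(-34/(-33) - 2) = (-4 - 4*4)*(-34/(-33) - 2) = (-4 - 16)*(-34*(-1/33) - 2) = -20*(34/33 - 2) = -20*(-32/33) = 640/33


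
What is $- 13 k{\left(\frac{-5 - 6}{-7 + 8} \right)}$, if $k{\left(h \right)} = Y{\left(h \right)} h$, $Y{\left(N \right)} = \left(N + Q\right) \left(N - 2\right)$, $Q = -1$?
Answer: $22308$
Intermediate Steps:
$Y{\left(N \right)} = \left(-1 + N\right) \left(-2 + N\right)$ ($Y{\left(N \right)} = \left(N - 1\right) \left(N - 2\right) = \left(-1 + N\right) \left(-2 + N\right)$)
$k{\left(h \right)} = h \left(2 + h^{2} - 3 h\right)$ ($k{\left(h \right)} = \left(2 + h^{2} - 3 h\right) h = h \left(2 + h^{2} - 3 h\right)$)
$- 13 k{\left(\frac{-5 - 6}{-7 + 8} \right)} = - 13 \frac{-5 - 6}{-7 + 8} \left(2 + \left(\frac{-5 - 6}{-7 + 8}\right)^{2} - 3 \frac{-5 - 6}{-7 + 8}\right) = - 13 - \frac{11}{1} \left(2 + \left(- \frac{11}{1}\right)^{2} - 3 \left(- \frac{11}{1}\right)\right) = - 13 \left(-11\right) 1 \left(2 + \left(\left(-11\right) 1\right)^{2} - 3 \left(\left(-11\right) 1\right)\right) = - 13 \left(- 11 \left(2 + \left(-11\right)^{2} - -33\right)\right) = - 13 \left(- 11 \left(2 + 121 + 33\right)\right) = - 13 \left(\left(-11\right) 156\right) = \left(-13\right) \left(-1716\right) = 22308$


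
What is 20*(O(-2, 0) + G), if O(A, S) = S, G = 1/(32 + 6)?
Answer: 10/19 ≈ 0.52632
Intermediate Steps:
G = 1/38 ≈ 0.026316
20*(O(-2, 0) + G) = 20*(0 + 1/38) = 20*(1/38) = 10/19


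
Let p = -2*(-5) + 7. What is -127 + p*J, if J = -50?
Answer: -977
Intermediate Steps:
p = 17 (p = 10 + 7 = 17)
-127 + p*J = -127 + 17*(-50) = -127 - 850 = -977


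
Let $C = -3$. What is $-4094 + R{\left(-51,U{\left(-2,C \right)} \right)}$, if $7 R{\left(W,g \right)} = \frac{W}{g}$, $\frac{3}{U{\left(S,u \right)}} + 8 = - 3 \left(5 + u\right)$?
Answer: $-4060$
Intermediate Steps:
$U{\left(S,u \right)} = \frac{3}{-23 - 3 u}$ ($U{\left(S,u \right)} = \frac{3}{-8 - 3 \left(5 + u\right)} = \frac{3}{-8 - \left(15 + 3 u\right)} = \frac{3}{-23 - 3 u}$)
$R{\left(W,g \right)} = \frac{W}{7 g}$ ($R{\left(W,g \right)} = \frac{W \frac{1}{g}}{7} = \frac{W}{7 g}$)
$-4094 + R{\left(-51,U{\left(-2,C \right)} \right)} = -4094 + \frac{1}{7} \left(-51\right) \frac{1}{\left(-3\right) \frac{1}{23 + 3 \left(-3\right)}} = -4094 + \frac{1}{7} \left(-51\right) \frac{1}{\left(-3\right) \frac{1}{23 - 9}} = -4094 + \frac{1}{7} \left(-51\right) \frac{1}{\left(-3\right) \frac{1}{14}} = -4094 + \frac{1}{7} \left(-51\right) \frac{1}{- \frac{3}{14}} = -4094 + \frac{1}{7} \left(-51\right) \left(- \frac{14}{3}\right) = -4094 + 34 = -4060$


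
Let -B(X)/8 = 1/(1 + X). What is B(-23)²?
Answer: 16/121 ≈ 0.13223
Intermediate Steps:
B(X) = -8/(1 + X)
B(-23)² = (-8/(1 - 23))² = (-8/(-22))² = (-8*(-1/22))² = (4/11)² = 16/121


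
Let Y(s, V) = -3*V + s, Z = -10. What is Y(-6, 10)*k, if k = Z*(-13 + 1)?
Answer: -4320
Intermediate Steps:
Y(s, V) = s - 3*V
k = 120 (k = -10*(-13 + 1) = -10*(-12) = 120)
Y(-6, 10)*k = (-6 - 3*10)*120 = (-6 - 30)*120 = -36*120 = -4320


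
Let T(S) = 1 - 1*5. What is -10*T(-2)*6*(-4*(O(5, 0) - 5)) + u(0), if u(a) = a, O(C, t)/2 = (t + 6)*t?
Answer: 4800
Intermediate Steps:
O(C, t) = 2*t*(6 + t) (O(C, t) = 2*((t + 6)*t) = 2*((6 + t)*t) = 2*(t*(6 + t)) = 2*t*(6 + t))
T(S) = -4 (T(S) = 1 - 5 = -4)
-10*T(-2)*6*(-4*(O(5, 0) - 5)) + u(0) = -10*(-4*6)*(-4*(2*0*(6 + 0) - 5)) + 0 = -(-240)*(-4*(2*0*6 - 5)) + 0 = -(-240)*(-4*(0 - 5)) + 0 = -(-240)*(-4*(-5)) + 0 = -(-240)*20 + 0 = -10*(-480) + 0 = 4800 + 0 = 4800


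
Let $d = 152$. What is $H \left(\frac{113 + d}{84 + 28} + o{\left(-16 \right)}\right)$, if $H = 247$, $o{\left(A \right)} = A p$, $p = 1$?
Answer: $- \frac{377169}{112} \approx -3367.6$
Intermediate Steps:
$o{\left(A \right)} = A$ ($o{\left(A \right)} = A 1 = A$)
$H \left(\frac{113 + d}{84 + 28} + o{\left(-16 \right)}\right) = 247 \left(\frac{113 + 152}{84 + 28} - 16\right) = 247 \left(\frac{265}{112} - 16\right) = 247 \left(- \frac{1527}{112}\right) = - \frac{377169}{112}$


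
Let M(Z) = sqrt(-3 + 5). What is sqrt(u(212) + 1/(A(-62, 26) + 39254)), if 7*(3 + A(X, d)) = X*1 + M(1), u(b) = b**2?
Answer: sqrt(12345892087 + 44944*sqrt(2))/sqrt(274695 + sqrt(2)) ≈ 212.00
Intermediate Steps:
M(Z) = sqrt(2)
A(X, d) = -3 + X/7 + sqrt(2)/7 (A(X, d) = -3 + (X*1 + sqrt(2))/7 = -3 + (X + sqrt(2))/7 = -3 + (X/7 + sqrt(2)/7) = -3 + X/7 + sqrt(2)/7)
sqrt(u(212) + 1/(A(-62, 26) + 39254)) = sqrt(212**2 + 1/((-3 + (1/7)*(-62) + sqrt(2)/7) + 39254)) = sqrt(44944 + 1/((-3 - 62/7 + sqrt(2)/7) + 39254)) = sqrt(44944 + 1/((-83/7 + sqrt(2)/7) + 39254)) = sqrt(44944 + 1/(274695/7 + sqrt(2)/7))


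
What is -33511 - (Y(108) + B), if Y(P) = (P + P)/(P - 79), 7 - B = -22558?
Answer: -1626420/29 ≈ -56083.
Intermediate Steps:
B = 22565 (B = 7 - 1*(-22558) = 7 + 22558 = 22565)
Y(P) = 2*P/(-79 + P) (Y(P) = (2*P)/(-79 + P) = 2*P/(-79 + P))
-33511 - (Y(108) + B) = -33511 - (2*108/(-79 + 108) + 22565) = -33511 - (2*108/29 + 22565) = -33511 - (2*108*(1/29) + 22565) = -33511 - (216/29 + 22565) = -33511 - 1*654601/29 = -33511 - 654601/29 = -1626420/29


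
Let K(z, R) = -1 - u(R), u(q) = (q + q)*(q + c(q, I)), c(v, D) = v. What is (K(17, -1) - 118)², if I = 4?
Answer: 15129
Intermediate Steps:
u(q) = 4*q² (u(q) = (q + q)*(q + q) = (2*q)*(2*q) = 4*q²)
K(z, R) = -1 - 4*R²
(K(17, -1) - 118)² = ((-1 - 4*(-1)²) - 118)² = ((-1 - 4*1) - 118)² = ((-1 - 4) - 118)² = (-5 - 118)² = (-123)² = 15129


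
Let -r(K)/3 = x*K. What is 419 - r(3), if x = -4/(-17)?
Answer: 7159/17 ≈ 421.12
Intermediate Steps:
x = 4/17 (x = -4*(-1/17) = 4/17 ≈ 0.23529)
r(K) = -12*K/17
419 - r(3) = 419 - (-12)*3/17 = 419 - 1*(-36/17) = 419 + 36/17 = 7159/17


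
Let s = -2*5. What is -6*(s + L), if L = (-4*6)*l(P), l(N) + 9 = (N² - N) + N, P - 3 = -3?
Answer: -1236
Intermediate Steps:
P = 0 (P = 3 - 3 = 0)
l(N) = -9 + N² (l(N) = -9 + ((N² - N) + N) = -9 + N²)
L = 216 (L = (-4*6)*(-9 + 0²) = -24*(-9 + 0) = -24*(-9) = 216)
s = -10
-6*(s + L) = -6*(-10 + 216) = -6*206 = -1236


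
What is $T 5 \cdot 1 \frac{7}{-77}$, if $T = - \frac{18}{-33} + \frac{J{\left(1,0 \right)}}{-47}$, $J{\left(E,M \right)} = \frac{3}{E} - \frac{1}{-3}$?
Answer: $- \frac{3680}{17061} \approx -0.2157$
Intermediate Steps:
$J{\left(E,M \right)} = \frac{1}{3} + \frac{3}{E}$ ($J{\left(E,M \right)} = \frac{3}{E} - - \frac{1}{3} = \frac{3}{E} + \frac{1}{3} = \frac{1}{3} + \frac{3}{E}$)
$T = \frac{736}{1551}$ ($T = - \frac{18}{-33} + \frac{\frac{1}{3} \cdot 1^{-1} \left(9 + 1\right)}{-47} = \left(-18\right) \left(- \frac{1}{33}\right) + \frac{1}{3} \cdot 1 \cdot 10 \left(- \frac{1}{47}\right) = \frac{6}{11} + \frac{10}{3} \left(- \frac{1}{47}\right) = \frac{6}{11} - \frac{10}{141} = \frac{736}{1551} \approx 0.47453$)
$T 5 \cdot 1 \frac{7}{-77} = \frac{736 \cdot 5 \cdot 1}{1551} \frac{7}{-77} = \frac{736}{1551} \cdot 5 \cdot 7 \left(- \frac{1}{77}\right) = \frac{3680}{1551} \left(- \frac{1}{11}\right) = - \frac{3680}{17061}$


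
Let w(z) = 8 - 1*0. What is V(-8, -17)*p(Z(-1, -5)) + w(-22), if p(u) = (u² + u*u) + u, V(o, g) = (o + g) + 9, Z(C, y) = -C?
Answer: -40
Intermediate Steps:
V(o, g) = 9 + g + o (V(o, g) = (g + o) + 9 = 9 + g + o)
w(z) = 8 (w(z) = 8 + 0 = 8)
p(u) = u + 2*u² (p(u) = (u² + u²) + u = 2*u² + u = u + 2*u²)
V(-8, -17)*p(Z(-1, -5)) + w(-22) = (9 - 17 - 8)*((-1*(-1))*(1 + 2*(-1*(-1)))) + 8 = -16*(1 + 2*1) + 8 = -16*(1 + 2) + 8 = -16*3 + 8 = -48 + 8 = -40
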